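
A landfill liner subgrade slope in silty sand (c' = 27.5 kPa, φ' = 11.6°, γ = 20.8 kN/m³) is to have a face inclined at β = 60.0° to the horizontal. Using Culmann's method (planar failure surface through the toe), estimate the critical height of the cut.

H_c = 13.35 m

Culmann's analysis gives the critical failure plane at α_cr = (β + φ')/2 = (60.0 + 11.6)/2 = 35.8°, and the critical height
H_c = (4c'/γ) · sinβ cosφ' / [1 − cos(β − φ')]
    = (4·27.5/20.8) · sin60.0°·cos11.6° / [1 − cos(48.4°)]
    = 5.288 · 0.8660·0.9796 / [1 − 0.6639]
    = 5.288 · 0.8483 / 0.3361
    = 13.35 m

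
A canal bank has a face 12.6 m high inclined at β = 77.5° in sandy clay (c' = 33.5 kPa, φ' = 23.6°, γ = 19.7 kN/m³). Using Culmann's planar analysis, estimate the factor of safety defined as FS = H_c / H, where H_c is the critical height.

H_c = (4c'/γ) · sinβ cosφ' / [1 − cos(β − φ')]
    = (4·33.5/19.7) · sin77.5°·cos23.6° / [1 − cos53.9°]
    = 6.802 · 0.8946 / 0.4108 = 14.81 m
FS = H_c / H = 14.81 / 12.6 = 1.176

FS = 1.18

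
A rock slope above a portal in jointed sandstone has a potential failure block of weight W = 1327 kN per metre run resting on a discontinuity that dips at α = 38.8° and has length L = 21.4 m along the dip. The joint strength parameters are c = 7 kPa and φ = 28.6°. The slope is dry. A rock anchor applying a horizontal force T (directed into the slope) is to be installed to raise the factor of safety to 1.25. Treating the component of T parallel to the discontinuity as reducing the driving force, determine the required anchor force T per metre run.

Resolving forces along and normal to the sliding plane, with the horizontal anchor force T adding T·sinα to the effective normal force and T·cosα acting up the plane against the driving force:
FS = [cL + (W cosα + T sinα) tanφ] / [W sinα − T cosα]
Without the anchor: N' = 1034.2 kN/m, driving T_d = 831.5 kN/m, resisting R = 7·21.4 + 1034.2·tan28.6° = 713.7 kN/m, FS = 0.86.
Setting FS = 1.25 and solving for T:
1.25·(831.5 − T cos38.8°) = 713.7 + T sin38.8°·tan28.6°
T·(sin38.8°·tan28.6° + 1.25·cos38.8°) = 1.25·831.5 − 713.7
T·(0.6266·0.5452 + 1.25·0.7793) = 1039.4 − 713.7 = 325.7
T·1.3158 = 325.7
T = 247.5 kN/m

T = 248 kN/m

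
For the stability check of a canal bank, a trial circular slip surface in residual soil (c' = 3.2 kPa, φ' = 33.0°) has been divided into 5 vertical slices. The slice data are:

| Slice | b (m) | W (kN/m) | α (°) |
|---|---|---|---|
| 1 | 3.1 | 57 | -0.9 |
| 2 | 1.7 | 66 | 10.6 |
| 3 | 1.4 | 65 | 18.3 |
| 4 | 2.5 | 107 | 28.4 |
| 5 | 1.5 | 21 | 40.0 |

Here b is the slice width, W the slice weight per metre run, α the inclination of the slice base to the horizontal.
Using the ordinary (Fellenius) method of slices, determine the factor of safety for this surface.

FS = 2.36

Ordinary method of slices: FS = Σ[c'·Δl_i + (W_i cosα_i)·tanφ'] / Σ W_i sinα_i, with Δl_i = b_i / cosα_i.
Slice 1: Δl = 3.1/cos(-0.9°) = 3.100 m; N'_1 = 57·cos(-0.9°) = 57.0; c'Δl = 9.92; W sinα = -0.9
Slice 2: Δl = 1.7/cos10.6° = 1.730 m; N'_2 = 66·cos10.6° = 64.9; c'Δl = 5.53; W sinα = 12.1
Slice 3: Δl = 1.4/cos18.3° = 1.475 m; N'_3 = 65·cos18.3° = 61.7; c'Δl = 4.72; W sinα = 20.4
Slice 4: Δl = 2.5/cos28.4° = 2.842 m; N'_4 = 107·cos28.4° = 94.1; c'Δl = 9.09; W sinα = 50.9
Slice 5: Δl = 1.5/cos40.0° = 1.958 m; N'_5 = 21·cos40.0° = 16.1; c'Δl = 6.27; W sinα = 13.5
Σc'Δl = 35.5 kN/m; ΣN' = 293.8 kN/m; ΣW sinα = 96.0 kN/m
Resisting = 35.5 + 293.8·tan33.0° = 35.5 + 190.8 = 226.3 kN/m
FS = 226.3 / 96.0 = 2.356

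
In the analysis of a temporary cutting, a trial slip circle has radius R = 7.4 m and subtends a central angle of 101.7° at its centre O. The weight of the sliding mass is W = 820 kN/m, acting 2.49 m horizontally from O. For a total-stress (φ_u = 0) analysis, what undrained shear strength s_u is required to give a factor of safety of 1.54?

FS = s_u·L_a·R / (W·d), so s_u = FS·W·d / (L_a·R).
Arc length L_a = R·θ = 7.4·(101.7°·π/180) = 7.4·1.7750 = 13.13 m
s_u = 1.54·820·2.49 / (13.13·7.4) = 3144.4 / 97.20 = 32.35 kPa

s_u = 32.3 kPa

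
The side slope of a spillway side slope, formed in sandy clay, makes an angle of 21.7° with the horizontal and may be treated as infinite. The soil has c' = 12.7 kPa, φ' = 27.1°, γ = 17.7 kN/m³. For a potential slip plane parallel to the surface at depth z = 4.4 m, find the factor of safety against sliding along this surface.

FS = 1.76

For an infinite slope with a slip plane parallel to the surface (no pore pressure): FS = [c' + γz cos²β tanφ'] / [γz sinβ cosβ].
γz = 17.7·4.4 = 77.88 kN/m²
Numerator = 12.7 + 77.88·cos²21.7°·tan27.1° = 12.7 + 77.88·0.8633·0.5117 = 47.105 kPa
Denominator = 77.88·sin21.7°·cos21.7° = 77.88·0.3697·0.9291 = 26.755 kPa
FS = 47.105 / 26.755 = 1.761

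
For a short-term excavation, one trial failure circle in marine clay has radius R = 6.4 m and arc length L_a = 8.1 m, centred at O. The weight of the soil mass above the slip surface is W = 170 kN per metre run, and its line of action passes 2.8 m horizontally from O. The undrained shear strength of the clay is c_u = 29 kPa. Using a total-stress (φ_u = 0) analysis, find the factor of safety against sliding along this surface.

Taking moments about the centre O, the resisting moment is provided by the undrained shear strength acting along the arc:
M_R = c_u·L_a·R = 29·8.10·6.4 = 1503.4 kN·m/m
M_D = W·d = 170·2.8 = 476.0 kN·m/m
FS = M_R / M_D = 1503.4 / 476.0 = 3.158

FS = 3.16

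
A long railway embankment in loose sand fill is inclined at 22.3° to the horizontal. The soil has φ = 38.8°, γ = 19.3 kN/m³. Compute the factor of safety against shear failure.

FS = 1.96

For a dry cohesionless infinite slope the factor of safety is FS = tanφ / tanβ.
FS = tan38.8° / tan22.3° = 0.8040 / 0.4101 = 1.960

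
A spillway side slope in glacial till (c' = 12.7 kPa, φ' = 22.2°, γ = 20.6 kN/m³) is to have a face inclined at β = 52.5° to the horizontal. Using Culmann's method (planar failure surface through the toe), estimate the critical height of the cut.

H_c = 13.26 m

Culmann's analysis gives the critical failure plane at α_cr = (β + φ')/2 = (52.5 + 22.2)/2 = 37.4°, and the critical height
H_c = (4c'/γ) · sinβ cosφ' / [1 − cos(β − φ')]
    = (4·12.7/20.6) · sin52.5°·cos22.2° / [1 − cos(30.3°)]
    = 2.466 · 0.7934·0.9259 / [1 − 0.8634]
    = 2.466 · 0.7345 / 0.1366
    = 13.26 m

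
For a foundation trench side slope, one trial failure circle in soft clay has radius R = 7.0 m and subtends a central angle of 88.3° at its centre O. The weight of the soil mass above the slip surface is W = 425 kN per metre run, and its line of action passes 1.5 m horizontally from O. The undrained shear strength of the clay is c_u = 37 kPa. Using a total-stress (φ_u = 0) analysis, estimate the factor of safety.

FS = 4.38

Taking moments about the centre O, the resisting moment is provided by the undrained shear strength acting along the arc:
Arc length L_a = R·θ = 7.0·(88.3°·π/180) = 7.0·1.5411 = 10.79 m
M_R = c_u·L_a·R = 37·10.79·7.0 = 2794.1 kN·m/m
M_D = W·d = 425·1.5 = 637.5 kN·m/m
FS = M_R / M_D = 2794.1 / 637.5 = 4.383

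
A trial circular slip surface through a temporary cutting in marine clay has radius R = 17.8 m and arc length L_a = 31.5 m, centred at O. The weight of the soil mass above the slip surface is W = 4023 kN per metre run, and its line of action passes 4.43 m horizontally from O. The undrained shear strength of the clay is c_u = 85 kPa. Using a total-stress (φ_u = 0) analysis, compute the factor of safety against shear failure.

FS = 2.67

Taking moments about the centre O, the resisting moment is provided by the undrained shear strength acting along the arc:
M_R = c_u·L_a·R = 85·31.50·17.8 = 47659.5 kN·m/m
M_D = W·d = 4023·4.43 = 17821.9 kN·m/m
FS = M_R / M_D = 47659.5 / 17821.9 = 2.674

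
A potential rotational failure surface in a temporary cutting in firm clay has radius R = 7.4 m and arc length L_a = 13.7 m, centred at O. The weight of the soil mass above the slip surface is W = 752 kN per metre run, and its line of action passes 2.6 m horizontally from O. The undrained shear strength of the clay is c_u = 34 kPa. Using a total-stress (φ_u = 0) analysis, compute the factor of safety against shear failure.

Taking moments about the centre O, the resisting moment is provided by the undrained shear strength acting along the arc:
M_R = c_u·L_a·R = 34·13.70·7.4 = 3446.9 kN·m/m
M_D = W·d = 752·2.6 = 1955.2 kN·m/m
FS = M_R / M_D = 3446.9 / 1955.2 = 1.763

FS = 1.76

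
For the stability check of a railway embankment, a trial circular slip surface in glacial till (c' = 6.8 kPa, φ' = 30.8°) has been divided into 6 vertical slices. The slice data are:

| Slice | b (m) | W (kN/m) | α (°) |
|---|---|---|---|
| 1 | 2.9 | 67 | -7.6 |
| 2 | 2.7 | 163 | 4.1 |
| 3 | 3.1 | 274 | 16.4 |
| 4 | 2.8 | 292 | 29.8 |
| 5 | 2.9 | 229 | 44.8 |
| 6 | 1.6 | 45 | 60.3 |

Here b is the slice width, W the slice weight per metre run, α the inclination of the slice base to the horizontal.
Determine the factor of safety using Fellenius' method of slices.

Ordinary method of slices: FS = Σ[c'·Δl_i + (W_i cosα_i)·tanφ'] / Σ W_i sinα_i, with Δl_i = b_i / cosα_i.
Slice 1: Δl = 2.9/cos(-7.6°) = 2.926 m; N'_1 = 67·cos(-7.6°) = 66.4; c'Δl = 19.89; W sinα = -8.9
Slice 2: Δl = 2.7/cos4.1° = 2.707 m; N'_2 = 163·cos4.1° = 162.6; c'Δl = 18.41; W sinα = 11.7
Slice 3: Δl = 3.1/cos16.4° = 3.231 m; N'_3 = 274·cos16.4° = 262.9; c'Δl = 21.97; W sinα = 77.4
Slice 4: Δl = 2.8/cos29.8° = 3.227 m; N'_4 = 292·cos29.8° = 253.4; c'Δl = 21.94; W sinα = 145.1
Slice 5: Δl = 2.9/cos44.8° = 4.087 m; N'_5 = 229·cos44.8° = 162.5; c'Δl = 27.79; W sinα = 161.4
Slice 6: Δl = 1.6/cos60.3° = 3.229 m; N'_6 = 45·cos60.3° = 22.3; c'Δl = 21.96; W sinα = 39.1
Σc'Δl = 132.0 kN/m; ΣN' = 930.0 kN/m; ΣW sinα = 425.7 kN/m
Resisting = 132.0 + 930.0·tan30.8° = 132.0 + 554.4 = 686.4 kN/m
FS = 686.4 / 425.7 = 1.612

FS = 1.61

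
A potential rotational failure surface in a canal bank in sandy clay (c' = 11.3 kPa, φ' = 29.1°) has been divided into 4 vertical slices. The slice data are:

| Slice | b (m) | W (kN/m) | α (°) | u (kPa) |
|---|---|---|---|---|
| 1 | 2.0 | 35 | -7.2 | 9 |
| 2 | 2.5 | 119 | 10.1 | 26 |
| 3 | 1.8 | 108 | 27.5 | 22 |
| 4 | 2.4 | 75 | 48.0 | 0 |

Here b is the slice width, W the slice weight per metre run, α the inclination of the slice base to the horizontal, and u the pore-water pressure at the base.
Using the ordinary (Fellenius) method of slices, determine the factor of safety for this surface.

FS = 1.71

Ordinary method of slices: FS = Σ[c'·Δl_i + (W_i cosα_i − u_i·Δl_i)·tanφ'] / Σ W_i sinα_i, with Δl_i = b_i / cosα_i.
Slice 1: Δl = 2.0/cos(-7.2°) = 2.016 m; N'_1 = 35·cos(-7.2°) − 9·2.016 = 16.6; c'Δl = 22.78; W sinα = -4.4
Slice 2: Δl = 2.5/cos10.1° = 2.539 m; N'_2 = 119·cos10.1° − 26·2.539 = 51.1; c'Δl = 28.69; W sinα = 20.9
Slice 3: Δl = 1.8/cos27.5° = 2.029 m; N'_3 = 108·cos27.5° − 22·2.029 = 51.2; c'Δl = 22.93; W sinα = 49.9
Slice 4: Δl = 2.4/cos48.0° = 3.587 m; N'_4 = 75·cos48.0° − 0·3.587 = 50.2; c'Δl = 40.53; W sinα = 55.7
Σc'Δl = 114.9 kN/m; ΣN' = 169.1 kN/m; ΣW sinα = 122.1 kN/m
Resisting = 114.9 + 169.1·tan29.1° = 114.9 + 94.1 = 209.0 kN/m
FS = 209.0 / 122.1 = 1.712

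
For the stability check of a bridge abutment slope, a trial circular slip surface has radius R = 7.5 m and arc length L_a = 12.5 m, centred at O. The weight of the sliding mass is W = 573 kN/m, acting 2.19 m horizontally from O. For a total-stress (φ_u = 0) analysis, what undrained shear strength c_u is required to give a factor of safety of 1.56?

FS = c_u·L_a·R / (W·d), so c_u = FS·W·d / (L_a·R).
c_u = 1.56·573·2.19 / (12.50·7.5) = 1957.6 / 93.75 = 20.88 kPa

c_u = 20.9 kPa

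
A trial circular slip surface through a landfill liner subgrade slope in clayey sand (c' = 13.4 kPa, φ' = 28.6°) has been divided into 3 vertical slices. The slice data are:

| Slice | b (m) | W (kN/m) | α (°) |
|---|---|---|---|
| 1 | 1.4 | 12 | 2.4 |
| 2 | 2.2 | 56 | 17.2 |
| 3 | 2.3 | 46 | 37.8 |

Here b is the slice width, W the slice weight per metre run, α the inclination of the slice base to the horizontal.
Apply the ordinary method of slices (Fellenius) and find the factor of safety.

FS = 3.19

Ordinary method of slices: FS = Σ[c'·Δl_i + (W_i cosα_i)·tanφ'] / Σ W_i sinα_i, with Δl_i = b_i / cosα_i.
Slice 1: Δl = 1.4/cos2.4° = 1.401 m; N'_1 = 12·cos2.4° = 12.0; c'Δl = 18.78; W sinα = 0.5
Slice 2: Δl = 2.2/cos17.2° = 2.303 m; N'_2 = 56·cos17.2° = 53.5; c'Δl = 30.86; W sinα = 16.6
Slice 3: Δl = 2.3/cos37.8° = 2.911 m; N'_3 = 46·cos37.8° = 36.3; c'Δl = 39.01; W sinα = 28.2
Σc'Δl = 88.6 kN/m; ΣN' = 101.8 kN/m; ΣW sinα = 45.3 kN/m
Resisting = 88.6 + 101.8·tan28.6° = 88.6 + 55.5 = 144.2 kN/m
FS = 144.2 / 45.3 = 3.185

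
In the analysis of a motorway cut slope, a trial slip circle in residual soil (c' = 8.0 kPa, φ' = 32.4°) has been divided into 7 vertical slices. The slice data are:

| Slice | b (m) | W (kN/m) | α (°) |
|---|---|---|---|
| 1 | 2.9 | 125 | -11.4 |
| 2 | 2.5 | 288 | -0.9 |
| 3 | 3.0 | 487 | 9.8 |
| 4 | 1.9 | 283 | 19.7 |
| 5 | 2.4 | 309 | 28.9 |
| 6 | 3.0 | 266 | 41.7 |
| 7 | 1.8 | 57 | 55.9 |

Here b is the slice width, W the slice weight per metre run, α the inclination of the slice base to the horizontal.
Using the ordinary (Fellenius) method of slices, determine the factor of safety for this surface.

Ordinary method of slices: FS = Σ[c'·Δl_i + (W_i cosα_i)·tanφ'] / Σ W_i sinα_i, with Δl_i = b_i / cosα_i.
Slice 1: Δl = 2.9/cos(-11.4°) = 2.958 m; N'_1 = 125·cos(-11.4°) = 122.5; c'Δl = 23.67; W sinα = -24.7
Slice 2: Δl = 2.5/cos(-0.9°) = 2.500 m; N'_2 = 288·cos(-0.9°) = 288.0; c'Δl = 20.00; W sinα = -4.5
Slice 3: Δl = 3.0/cos9.8° = 3.044 m; N'_3 = 487·cos9.8° = 479.9; c'Δl = 24.36; W sinα = 82.9
Slice 4: Δl = 1.9/cos19.7° = 2.018 m; N'_4 = 283·cos19.7° = 266.4; c'Δl = 16.14; W sinα = 95.4
Slice 5: Δl = 2.4/cos28.9° = 2.741 m; N'_5 = 309·cos28.9° = 270.5; c'Δl = 21.93; W sinα = 149.3
Slice 6: Δl = 3.0/cos41.7° = 4.018 m; N'_6 = 266·cos41.7° = 198.6; c'Δl = 32.14; W sinα = 177.0
Slice 7: Δl = 1.8/cos55.9° = 3.211 m; N'_7 = 57·cos55.9° = 32.0; c'Δl = 25.68; W sinα = 47.2
Σc'Δl = 163.9 kN/m; ΣN' = 1657.9 kN/m; ΣW sinα = 522.5 kN/m
Resisting = 163.9 + 1657.9·tan32.4° = 163.9 + 1052.1 = 1216.1 kN/m
FS = 1216.1 / 522.5 = 2.327

FS = 2.33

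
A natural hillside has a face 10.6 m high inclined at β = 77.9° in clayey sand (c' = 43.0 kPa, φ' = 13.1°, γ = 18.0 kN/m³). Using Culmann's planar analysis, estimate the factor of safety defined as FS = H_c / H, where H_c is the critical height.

H_c = (4c'/γ) · sinβ cosφ' / [1 − cos(β − φ')]
    = (4·43.0/18.0) · sin77.9°·cos13.1° / [1 − cos64.8°]
    = 9.556 · 0.9523 / 0.5742 = 15.85 m
FS = H_c / H = 15.85 / 10.6 = 1.495

FS = 1.50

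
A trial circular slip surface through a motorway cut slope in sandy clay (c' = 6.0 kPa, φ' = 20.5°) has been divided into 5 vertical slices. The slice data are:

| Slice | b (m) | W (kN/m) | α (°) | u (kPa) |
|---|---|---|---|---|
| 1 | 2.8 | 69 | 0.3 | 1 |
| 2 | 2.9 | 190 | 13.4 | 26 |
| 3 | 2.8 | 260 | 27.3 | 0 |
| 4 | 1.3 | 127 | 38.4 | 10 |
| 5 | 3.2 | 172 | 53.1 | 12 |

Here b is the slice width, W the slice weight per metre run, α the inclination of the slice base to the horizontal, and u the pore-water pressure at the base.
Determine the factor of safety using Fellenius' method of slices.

Ordinary method of slices: FS = Σ[c'·Δl_i + (W_i cosα_i − u_i·Δl_i)·tanφ'] / Σ W_i sinα_i, with Δl_i = b_i / cosα_i.
Slice 1: Δl = 2.8/cos0.3° = 2.800 m; N'_1 = 69·cos0.3° − 1·2.800 = 66.2; c'Δl = 16.80; W sinα = 0.4
Slice 2: Δl = 2.9/cos13.4° = 2.981 m; N'_2 = 190·cos13.4° − 26·2.981 = 107.3; c'Δl = 17.89; W sinα = 44.0
Slice 3: Δl = 2.8/cos27.3° = 3.151 m; N'_3 = 260·cos27.3° − 0·3.151 = 231.0; c'Δl = 18.91; W sinα = 119.2
Slice 4: Δl = 1.3/cos38.4° = 1.659 m; N'_4 = 127·cos38.4° − 10·1.659 = 82.9; c'Δl = 9.95; W sinα = 78.9
Slice 5: Δl = 3.2/cos53.1° = 5.330 m; N'_5 = 172·cos53.1° − 12·5.330 = 39.3; c'Δl = 31.98; W sinα = 137.5
Σc'Δl = 95.5 kN/m; ΣN' = 526.8 kN/m; ΣW sinα = 380.1 kN/m
Resisting = 95.5 + 526.8·tan20.5° = 95.5 + 197.0 = 292.5 kN/m
FS = 292.5 / 380.1 = 0.770

FS = 0.77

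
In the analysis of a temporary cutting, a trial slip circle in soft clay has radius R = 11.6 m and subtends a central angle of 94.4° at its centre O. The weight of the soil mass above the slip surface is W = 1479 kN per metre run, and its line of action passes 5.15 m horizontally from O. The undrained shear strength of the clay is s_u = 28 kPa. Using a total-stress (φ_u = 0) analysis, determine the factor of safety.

Taking moments about the centre O, the resisting moment is provided by the undrained shear strength acting along the arc:
Arc length L_a = R·θ = 11.6·(94.4°·π/180) = 11.6·1.6476 = 19.11 m
M_R = s_u·L_a·R = 28·19.11·11.6 = 6207.6 kN·m/m
M_D = W·d = 1479·5.15 = 7616.9 kN·m/m
FS = M_R / M_D = 6207.6 / 7616.9 = 0.815

FS = 0.81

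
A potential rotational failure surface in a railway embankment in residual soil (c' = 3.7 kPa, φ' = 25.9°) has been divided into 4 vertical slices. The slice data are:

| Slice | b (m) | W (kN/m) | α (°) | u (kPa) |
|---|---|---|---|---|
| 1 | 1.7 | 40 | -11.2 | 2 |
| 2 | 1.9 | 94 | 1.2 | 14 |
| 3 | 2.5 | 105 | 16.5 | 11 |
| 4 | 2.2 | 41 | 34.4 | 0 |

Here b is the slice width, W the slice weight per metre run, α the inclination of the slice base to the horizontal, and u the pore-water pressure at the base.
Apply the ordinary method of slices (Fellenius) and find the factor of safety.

Ordinary method of slices: FS = Σ[c'·Δl_i + (W_i cosα_i − u_i·Δl_i)·tanφ'] / Σ W_i sinα_i, with Δl_i = b_i / cosα_i.
Slice 1: Δl = 1.7/cos(-11.2°) = 1.733 m; N'_1 = 40·cos(-11.2°) − 2·1.733 = 35.8; c'Δl = 6.41; W sinα = -7.8
Slice 2: Δl = 1.9/cos1.2° = 1.900 m; N'_2 = 94·cos1.2° − 14·1.900 = 67.4; c'Δl = 7.03; W sinα = 2.0
Slice 3: Δl = 2.5/cos16.5° = 2.607 m; N'_3 = 105·cos16.5° − 11·2.607 = 72.0; c'Δl = 9.65; W sinα = 29.8
Slice 4: Δl = 2.2/cos34.4° = 2.666 m; N'_4 = 41·cos34.4° − 0·2.666 = 33.8; c'Δl = 9.87; W sinα = 23.2
Σc'Δl = 33.0 kN/m; ΣN' = 209.0 kN/m; ΣW sinα = 47.2 kN/m
Resisting = 33.0 + 209.0·tan25.9° = 33.0 + 101.5 = 134.4 kN/m
FS = 134.4 / 47.2 = 2.849

FS = 2.85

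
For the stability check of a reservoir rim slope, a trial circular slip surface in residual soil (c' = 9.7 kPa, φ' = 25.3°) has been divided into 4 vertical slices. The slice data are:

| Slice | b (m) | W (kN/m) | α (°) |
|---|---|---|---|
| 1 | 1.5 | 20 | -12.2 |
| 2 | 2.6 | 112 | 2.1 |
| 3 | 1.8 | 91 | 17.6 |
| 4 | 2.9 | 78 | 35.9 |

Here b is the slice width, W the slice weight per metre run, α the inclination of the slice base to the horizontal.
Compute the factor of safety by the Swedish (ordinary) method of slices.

Ordinary method of slices: FS = Σ[c'·Δl_i + (W_i cosα_i)·tanφ'] / Σ W_i sinα_i, with Δl_i = b_i / cosα_i.
Slice 1: Δl = 1.5/cos(-12.2°) = 1.535 m; N'_1 = 20·cos(-12.2°) = 19.5; c'Δl = 14.89; W sinα = -4.2
Slice 2: Δl = 2.6/cos2.1° = 2.602 m; N'_2 = 112·cos2.1° = 111.9; c'Δl = 25.24; W sinα = 4.1
Slice 3: Δl = 1.8/cos17.6° = 1.888 m; N'_3 = 91·cos17.6° = 86.7; c'Δl = 18.32; W sinα = 27.5
Slice 4: Δl = 2.9/cos35.9° = 3.580 m; N'_4 = 78·cos35.9° = 63.2; c'Δl = 34.73; W sinα = 45.7
Σc'Δl = 93.2 kN/m; ΣN' = 281.4 kN/m; ΣW sinα = 73.1 kN/m
Resisting = 93.2 + 281.4·tan25.3° = 93.2 + 133.0 = 226.2 kN/m
FS = 226.2 / 73.1 = 3.093

FS = 3.09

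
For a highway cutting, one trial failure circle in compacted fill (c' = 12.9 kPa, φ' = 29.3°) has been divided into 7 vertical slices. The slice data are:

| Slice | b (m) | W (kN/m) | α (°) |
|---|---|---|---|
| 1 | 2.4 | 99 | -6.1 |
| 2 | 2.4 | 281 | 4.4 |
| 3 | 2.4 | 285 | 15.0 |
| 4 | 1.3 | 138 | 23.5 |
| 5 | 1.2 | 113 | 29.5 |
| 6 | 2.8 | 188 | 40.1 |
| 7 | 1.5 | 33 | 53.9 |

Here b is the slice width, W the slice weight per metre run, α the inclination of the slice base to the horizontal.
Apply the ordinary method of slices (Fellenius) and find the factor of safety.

FS = 2.32

Ordinary method of slices: FS = Σ[c'·Δl_i + (W_i cosα_i)·tanφ'] / Σ W_i sinα_i, with Δl_i = b_i / cosα_i.
Slice 1: Δl = 2.4/cos(-6.1°) = 2.414 m; N'_1 = 99·cos(-6.1°) = 98.4; c'Δl = 31.14; W sinα = -10.5
Slice 2: Δl = 2.4/cos4.4° = 2.407 m; N'_2 = 281·cos4.4° = 280.2; c'Δl = 31.05; W sinα = 21.6
Slice 3: Δl = 2.4/cos15.0° = 2.485 m; N'_3 = 285·cos15.0° = 275.3; c'Δl = 32.05; W sinα = 73.8
Slice 4: Δl = 1.3/cos23.5° = 1.418 m; N'_4 = 138·cos23.5° = 126.6; c'Δl = 18.29; W sinα = 55.0
Slice 5: Δl = 1.2/cos29.5° = 1.379 m; N'_5 = 113·cos29.5° = 98.4; c'Δl = 17.79; W sinα = 55.6
Slice 6: Δl = 2.8/cos40.1° = 3.661 m; N'_6 = 188·cos40.1° = 143.8; c'Δl = 47.22; W sinα = 121.1
Slice 7: Δl = 1.5/cos53.9° = 2.546 m; N'_7 = 33·cos53.9° = 19.4; c'Δl = 32.84; W sinα = 26.7
Σc'Δl = 210.4 kN/m; ΣN' = 1042.1 kN/m; ΣW sinα = 343.2 kN/m
Resisting = 210.4 + 1042.1·tan29.3° = 210.4 + 584.8 = 795.1 kN/m
FS = 795.1 / 343.2 = 2.317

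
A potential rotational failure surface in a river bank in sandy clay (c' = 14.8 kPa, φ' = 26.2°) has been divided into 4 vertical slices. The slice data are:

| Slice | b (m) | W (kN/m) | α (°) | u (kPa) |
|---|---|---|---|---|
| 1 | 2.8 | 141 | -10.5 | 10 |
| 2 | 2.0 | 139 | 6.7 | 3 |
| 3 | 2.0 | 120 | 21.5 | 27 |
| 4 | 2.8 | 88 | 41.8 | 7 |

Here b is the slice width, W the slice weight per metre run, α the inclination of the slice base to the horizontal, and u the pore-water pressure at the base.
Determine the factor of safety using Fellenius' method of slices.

Ordinary method of slices: FS = Σ[c'·Δl_i + (W_i cosα_i − u_i·Δl_i)·tanφ'] / Σ W_i sinα_i, with Δl_i = b_i / cosα_i.
Slice 1: Δl = 2.8/cos(-10.5°) = 2.848 m; N'_1 = 141·cos(-10.5°) − 10·2.848 = 110.2; c'Δl = 42.15; W sinα = -25.7
Slice 2: Δl = 2.0/cos6.7° = 2.014 m; N'_2 = 139·cos6.7° − 3·2.014 = 132.0; c'Δl = 29.80; W sinα = 16.2
Slice 3: Δl = 2.0/cos21.5° = 2.150 m; N'_3 = 120·cos21.5° − 27·2.150 = 53.6; c'Δl = 31.81; W sinα = 44.0
Slice 4: Δl = 2.8/cos41.8° = 3.756 m; N'_4 = 88·cos41.8° − 7·3.756 = 39.3; c'Δl = 55.59; W sinα = 58.7
Σc'Δl = 159.4 kN/m; ΣN' = 335.1 kN/m; ΣW sinα = 93.2 kN/m
Resisting = 159.4 + 335.1·tan26.2° = 159.4 + 164.9 = 324.2 kN/m
FS = 324.2 / 93.2 = 3.481

FS = 3.48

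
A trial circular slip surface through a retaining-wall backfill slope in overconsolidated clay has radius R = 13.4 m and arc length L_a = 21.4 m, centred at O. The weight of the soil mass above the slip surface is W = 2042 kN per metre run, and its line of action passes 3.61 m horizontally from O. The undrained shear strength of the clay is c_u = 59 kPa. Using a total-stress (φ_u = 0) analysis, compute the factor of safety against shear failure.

Taking moments about the centre O, the resisting moment is provided by the undrained shear strength acting along the arc:
M_R = c_u·L_a·R = 59·21.40·13.4 = 16918.8 kN·m/m
M_D = W·d = 2042·3.61 = 7371.6 kN·m/m
FS = M_R / M_D = 16918.8 / 7371.6 = 2.295

FS = 2.30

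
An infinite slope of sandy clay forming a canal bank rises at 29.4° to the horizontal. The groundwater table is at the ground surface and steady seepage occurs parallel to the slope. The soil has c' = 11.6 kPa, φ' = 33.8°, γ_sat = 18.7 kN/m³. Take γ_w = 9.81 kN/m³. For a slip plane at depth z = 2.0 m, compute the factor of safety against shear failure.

FS = 1.29

With seepage parallel to the slope and the water table at the surface, the effective normal stress on the slip plane uses the buoyant unit weight γ' = γ_sat − γ_w while the driving shear stress uses γ_sat:
FS = [c' + γ' z cos²β tanφ'] / [γ_sat z sinβ cosβ]
γ' = 18.7 − 9.81 = 8.89 kN/m³
Numerator = 11.6 + 8.89·2.0·cos²29.4°·tan33.8° = 11.6 + 8.89·2.0·0.7590·0.6694 = 20.634 kPa
Denominator = 18.7·2.0·sin29.4°·cos29.4° = 18.7·2.0·0.4909·0.8712 = 15.995 kPa
FS = 20.634 / 15.995 = 1.290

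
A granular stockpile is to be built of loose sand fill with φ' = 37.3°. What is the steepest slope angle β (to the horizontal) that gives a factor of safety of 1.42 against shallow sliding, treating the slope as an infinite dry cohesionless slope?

β = 28.2°

For an infinite dry cohesionless slope FS = tanφ'/tanβ, so tanβ = tanφ' / FS.
tanβ = tan37.3° / 1.42 = 0.7618 / 1.42 = 0.5365
β = arctan(0.5365) = 28.21°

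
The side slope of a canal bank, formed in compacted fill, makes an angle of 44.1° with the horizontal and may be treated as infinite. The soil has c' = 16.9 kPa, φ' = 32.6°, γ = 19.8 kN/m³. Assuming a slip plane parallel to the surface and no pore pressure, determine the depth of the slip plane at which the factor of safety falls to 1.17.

Setting FS = 1.17 in FS = [c' + γz cos²β tanφ'] / [γz sinβ cosβ] and solving for z:
z = c' / [γ cosβ (FS·sinβ − cosβ·tanφ')]
  = 16.9 / [19.8·cos44.1°·(1.17·sin44.1° − cos44.1°·tan32.6°)]
  = 16.9 / [19.8·0.7181·(1.17·0.6959 − 0.7181·0.6395)]
  = 16.9 / 5.0471 = 3.348 m

z = 3.35 m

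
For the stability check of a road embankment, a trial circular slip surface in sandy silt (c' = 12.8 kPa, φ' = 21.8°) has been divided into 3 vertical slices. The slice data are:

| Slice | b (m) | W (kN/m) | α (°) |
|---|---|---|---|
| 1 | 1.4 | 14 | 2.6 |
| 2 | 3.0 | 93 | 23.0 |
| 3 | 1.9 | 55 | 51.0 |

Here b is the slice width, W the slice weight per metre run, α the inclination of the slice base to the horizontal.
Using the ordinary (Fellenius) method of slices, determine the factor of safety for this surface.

FS = 1.91

Ordinary method of slices: FS = Σ[c'·Δl_i + (W_i cosα_i)·tanφ'] / Σ W_i sinα_i, with Δl_i = b_i / cosα_i.
Slice 1: Δl = 1.4/cos2.6° = 1.401 m; N'_1 = 14·cos2.6° = 14.0; c'Δl = 17.94; W sinα = 0.6
Slice 2: Δl = 3.0/cos23.0° = 3.259 m; N'_2 = 93·cos23.0° = 85.6; c'Δl = 41.72; W sinα = 36.3
Slice 3: Δl = 1.9/cos51.0° = 3.019 m; N'_3 = 55·cos51.0° = 34.6; c'Δl = 38.64; W sinα = 42.7
Σc'Δl = 98.3 kN/m; ΣN' = 134.2 kN/m; ΣW sinα = 79.7 kN/m
Resisting = 98.3 + 134.2·tan21.8° = 98.3 + 53.7 = 152.0 kN/m
FS = 152.0 / 79.7 = 1.906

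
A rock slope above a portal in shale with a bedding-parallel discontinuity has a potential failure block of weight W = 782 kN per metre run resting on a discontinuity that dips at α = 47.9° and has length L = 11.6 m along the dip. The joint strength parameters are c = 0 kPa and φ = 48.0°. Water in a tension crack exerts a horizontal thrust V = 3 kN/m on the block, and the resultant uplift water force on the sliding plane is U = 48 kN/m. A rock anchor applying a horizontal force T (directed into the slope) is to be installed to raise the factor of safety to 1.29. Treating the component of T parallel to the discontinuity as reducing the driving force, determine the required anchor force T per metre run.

Resolving forces along and normal to the sliding plane, with the horizontal anchor force T adding T·sinα to the effective normal force and T·cosα acting up the plane against the driving force:
FS = [cL + (W cosα − U − V sinα + T sinα) tanφ] / [W sinα + V cosα − T cosα]
Without the anchor: N' = 474.0 kN/m, driving T_d = 582.2 kN/m, resisting R = 0·11.6 + 474.0·tan48.0° = 526.5 kN/m, FS = 0.90.
Setting FS = 1.29 and solving for T:
1.29·(582.2 − T cos47.9°) = 526.5 + T sin47.9°·tan48.0°
T·(sin47.9°·tan48.0° + 1.29·cos47.9°) = 1.29·582.2 − 526.5
T·(0.7420·1.1106 + 1.29·0.6704) = 751.1 − 526.5 = 224.6
T·1.6889 = 224.6
T = 133.0 kN/m

T = 133 kN/m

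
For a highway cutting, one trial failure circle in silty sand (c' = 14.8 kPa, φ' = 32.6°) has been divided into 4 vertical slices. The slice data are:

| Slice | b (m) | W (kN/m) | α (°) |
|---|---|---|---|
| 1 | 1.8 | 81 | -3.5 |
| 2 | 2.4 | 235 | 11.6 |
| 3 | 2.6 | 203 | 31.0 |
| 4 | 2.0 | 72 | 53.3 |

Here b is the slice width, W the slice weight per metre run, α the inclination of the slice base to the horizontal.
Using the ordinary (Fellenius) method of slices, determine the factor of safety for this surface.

Ordinary method of slices: FS = Σ[c'·Δl_i + (W_i cosα_i)·tanφ'] / Σ W_i sinα_i, with Δl_i = b_i / cosα_i.
Slice 1: Δl = 1.8/cos(-3.5°) = 1.803 m; N'_1 = 81·cos(-3.5°) = 80.8; c'Δl = 26.69; W sinα = -4.9
Slice 2: Δl = 2.4/cos11.6° = 2.450 m; N'_2 = 235·cos11.6° = 230.2; c'Δl = 36.26; W sinα = 47.3
Slice 3: Δl = 2.6/cos31.0° = 3.033 m; N'_3 = 203·cos31.0° = 174.0; c'Δl = 44.89; W sinα = 104.6
Slice 4: Δl = 2.0/cos53.3° = 3.347 m; N'_4 = 72·cos53.3° = 43.0; c'Δl = 49.53; W sinα = 57.7
Σc'Δl = 157.4 kN/m; ΣN' = 528.1 kN/m; ΣW sinα = 204.6 kN/m
Resisting = 157.4 + 528.1·tan32.6° = 157.4 + 337.7 = 495.1 kN/m
FS = 495.1 / 204.6 = 2.420

FS = 2.42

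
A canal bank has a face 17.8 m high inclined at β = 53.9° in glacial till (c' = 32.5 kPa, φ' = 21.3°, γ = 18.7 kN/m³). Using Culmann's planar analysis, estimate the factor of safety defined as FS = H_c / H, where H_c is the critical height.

FS = 1.87

H_c = (4c'/γ) · sinβ cosφ' / [1 − cos(β − φ')]
    = (4·32.5/18.7) · sin53.9°·cos21.3° / [1 − cos32.6°]
    = 6.952 · 0.7528 / 0.1575 = 33.22 m
FS = H_c / H = 33.22 / 17.8 = 1.866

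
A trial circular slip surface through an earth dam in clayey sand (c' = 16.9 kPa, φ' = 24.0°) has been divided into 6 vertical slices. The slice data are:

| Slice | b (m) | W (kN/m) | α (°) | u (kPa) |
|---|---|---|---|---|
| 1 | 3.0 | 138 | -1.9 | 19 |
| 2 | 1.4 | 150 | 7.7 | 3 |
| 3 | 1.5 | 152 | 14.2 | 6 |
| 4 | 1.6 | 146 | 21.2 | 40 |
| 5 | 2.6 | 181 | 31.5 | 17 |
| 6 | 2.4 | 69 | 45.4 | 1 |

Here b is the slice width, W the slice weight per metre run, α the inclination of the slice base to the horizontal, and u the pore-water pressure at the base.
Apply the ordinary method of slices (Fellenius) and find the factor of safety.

FS = 1.99

Ordinary method of slices: FS = Σ[c'·Δl_i + (W_i cosα_i − u_i·Δl_i)·tanφ'] / Σ W_i sinα_i, with Δl_i = b_i / cosα_i.
Slice 1: Δl = 3.0/cos(-1.9°) = 3.002 m; N'_1 = 138·cos(-1.9°) − 19·3.002 = 80.9; c'Δl = 50.73; W sinα = -4.6
Slice 2: Δl = 1.4/cos7.7° = 1.413 m; N'_2 = 150·cos7.7° − 3·1.413 = 144.4; c'Δl = 23.88; W sinα = 20.1
Slice 3: Δl = 1.5/cos14.2° = 1.547 m; N'_3 = 152·cos14.2° − 6·1.547 = 138.1; c'Δl = 26.15; W sinα = 37.3
Slice 4: Δl = 1.6/cos21.2° = 1.716 m; N'_4 = 146·cos21.2° − 40·1.716 = 67.5; c'Δl = 29.00; W sinα = 52.8
Slice 5: Δl = 2.6/cos31.5° = 3.049 m; N'_5 = 181·cos31.5° − 17·3.049 = 102.5; c'Δl = 51.53; W sinα = 94.6
Slice 6: Δl = 2.4/cos45.4° = 3.418 m; N'_6 = 69·cos45.4° − 1·3.418 = 45.0; c'Δl = 57.77; W sinα = 49.1
Σc'Δl = 239.1 kN/m; ΣN' = 578.4 kN/m; ΣW sinα = 249.3 kN/m
Resisting = 239.1 + 578.4·tan24.0° = 239.1 + 257.5 = 496.6 kN/m
FS = 496.6 / 249.3 = 1.992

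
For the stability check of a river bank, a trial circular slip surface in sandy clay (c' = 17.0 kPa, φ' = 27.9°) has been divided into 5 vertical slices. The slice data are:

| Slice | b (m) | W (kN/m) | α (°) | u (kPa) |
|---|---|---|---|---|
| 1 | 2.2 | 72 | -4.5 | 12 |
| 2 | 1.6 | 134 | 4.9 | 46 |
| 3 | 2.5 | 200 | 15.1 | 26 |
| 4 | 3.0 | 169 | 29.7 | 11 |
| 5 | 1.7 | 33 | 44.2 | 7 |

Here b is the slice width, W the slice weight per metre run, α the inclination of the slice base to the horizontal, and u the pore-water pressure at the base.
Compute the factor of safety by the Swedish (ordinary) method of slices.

Ordinary method of slices: FS = Σ[c'·Δl_i + (W_i cosα_i − u_i·Δl_i)·tanφ'] / Σ W_i sinα_i, with Δl_i = b_i / cosα_i.
Slice 1: Δl = 2.2/cos(-4.5°) = 2.207 m; N'_1 = 72·cos(-4.5°) − 12·2.207 = 45.3; c'Δl = 37.52; W sinα = -5.6
Slice 2: Δl = 1.6/cos4.9° = 1.606 m; N'_2 = 134·cos4.9° − 46·1.606 = 59.6; c'Δl = 27.30; W sinα = 11.4
Slice 3: Δl = 2.5/cos15.1° = 2.589 m; N'_3 = 200·cos15.1° − 26·2.589 = 125.8; c'Δl = 44.02; W sinα = 52.1
Slice 4: Δl = 3.0/cos29.7° = 3.454 m; N'_4 = 169·cos29.7° − 11·3.454 = 108.8; c'Δl = 58.71; W sinα = 83.7
Slice 5: Δl = 1.7/cos44.2° = 2.371 m; N'_5 = 33·cos44.2° − 7·2.371 = 7.1; c'Δl = 40.31; W sinα = 23.0
Σc'Δl = 207.9 kN/m; ΣN' = 346.6 kN/m; ΣW sinα = 164.6 kN/m
Resisting = 207.9 + 346.6·tan27.9° = 207.9 + 183.5 = 391.4 kN/m
FS = 391.4 / 164.6 = 2.377

FS = 2.38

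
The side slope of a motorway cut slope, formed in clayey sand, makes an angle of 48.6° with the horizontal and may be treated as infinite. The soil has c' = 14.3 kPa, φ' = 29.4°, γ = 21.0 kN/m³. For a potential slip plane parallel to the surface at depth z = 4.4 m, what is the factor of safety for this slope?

For an infinite slope with a slip plane parallel to the surface (no pore pressure): FS = [c' + γz cos²β tanφ'] / [γz sinβ cosβ].
γz = 21.0·4.4 = 92.40 kN/m²
Numerator = 14.3 + 92.40·cos²48.6°·tan29.4° = 14.3 + 92.40·0.4373·0.5635 = 37.070 kPa
Denominator = 92.40·sin48.6°·cos48.6° = 92.40·0.7501·0.6613 = 45.836 kPa
FS = 37.070 / 45.836 = 0.809

FS = 0.81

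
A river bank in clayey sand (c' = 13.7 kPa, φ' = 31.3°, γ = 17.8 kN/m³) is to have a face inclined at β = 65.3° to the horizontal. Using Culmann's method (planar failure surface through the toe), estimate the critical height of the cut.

Culmann's analysis gives the critical failure plane at α_cr = (β + φ')/2 = (65.3 + 31.3)/2 = 48.3°, and the critical height
H_c = (4c'/γ) · sinβ cosφ' / [1 − cos(β − φ')]
    = (4·13.7/17.8) · sin65.3°·cos31.3° / [1 − cos(34.0°)]
    = 3.079 · 0.9085·0.8545 / [1 − 0.8290]
    = 3.079 · 0.7763 / 0.1710
    = 13.98 m

H_c = 13.98 m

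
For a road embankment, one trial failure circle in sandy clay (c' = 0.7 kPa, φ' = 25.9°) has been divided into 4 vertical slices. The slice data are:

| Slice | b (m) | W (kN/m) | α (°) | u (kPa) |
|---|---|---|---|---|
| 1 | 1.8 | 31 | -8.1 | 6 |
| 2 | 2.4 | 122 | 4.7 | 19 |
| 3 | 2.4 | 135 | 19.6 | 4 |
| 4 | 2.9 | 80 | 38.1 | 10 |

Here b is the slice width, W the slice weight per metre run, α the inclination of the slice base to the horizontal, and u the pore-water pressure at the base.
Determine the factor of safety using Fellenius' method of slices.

FS = 1.23

Ordinary method of slices: FS = Σ[c'·Δl_i + (W_i cosα_i − u_i·Δl_i)·tanφ'] / Σ W_i sinα_i, with Δl_i = b_i / cosα_i.
Slice 1: Δl = 1.8/cos(-8.1°) = 1.818 m; N'_1 = 31·cos(-8.1°) − 6·1.818 = 19.8; c'Δl = 1.27; W sinα = -4.4
Slice 2: Δl = 2.4/cos4.7° = 2.408 m; N'_2 = 122·cos4.7° − 19·2.408 = 75.8; c'Δl = 1.69; W sinα = 10.0
Slice 3: Δl = 2.4/cos19.6° = 2.548 m; N'_3 = 135·cos19.6° − 4·2.548 = 117.0; c'Δl = 1.78; W sinα = 45.3
Slice 4: Δl = 2.9/cos38.1° = 3.685 m; N'_4 = 80·cos38.1° − 10·3.685 = 26.1; c'Δl = 2.58; W sinα = 49.4
Σc'Δl = 7.3 kN/m; ΣN' = 238.7 kN/m; ΣW sinα = 100.3 kN/m
Resisting = 7.3 + 238.7·tan25.9° = 7.3 + 115.9 = 123.2 kN/m
FS = 123.2 / 100.3 = 1.229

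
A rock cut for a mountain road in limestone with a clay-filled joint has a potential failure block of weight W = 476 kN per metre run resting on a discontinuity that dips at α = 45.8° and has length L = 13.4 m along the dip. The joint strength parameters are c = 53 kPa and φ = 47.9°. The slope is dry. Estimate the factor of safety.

FS = 3.16

Resolving the block weight along and normal to the plane and applying the Mohr–Coulomb strength on the joint:
N' = W cosα = 476·cos45.8° = 331.9 kN/m
Driving force T = W sinα = 476·sin45.8° = 341.2 kN/m
Resisting force R = c·L + N'·tanφ = 53·13.4 + 331.9·tan47.9° = 710.2 + 367.3 = 1077.5 kN/m
FS = R / T = 1077.5 / 341.2 = 3.157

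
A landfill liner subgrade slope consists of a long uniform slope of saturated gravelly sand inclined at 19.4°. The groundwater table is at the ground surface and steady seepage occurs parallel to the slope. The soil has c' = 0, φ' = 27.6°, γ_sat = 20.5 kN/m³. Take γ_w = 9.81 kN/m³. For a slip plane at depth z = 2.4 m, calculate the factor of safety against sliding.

FS = 0.77

With seepage parallel to the slope and the water table at the surface, the effective normal stress on the slip plane uses the buoyant unit weight γ' = γ_sat − γ_w while the driving shear stress uses γ_sat:
FS = [c' + γ' z cos²β tanφ'] / [γ_sat z sinβ cosβ]
(For c' = 0 this reduces to FS = (γ'/γ_sat)·tanφ'/tanβ.)
γ' = 20.5 − 9.81 = 10.69 kN/m³
Numerator = 0.0 + 10.69·2.4·cos²19.4°·tan27.6° = 0.0 + 10.69·2.4·0.8897·0.5228 = 11.933 kPa
Denominator = 20.5·2.4·sin19.4°·cos19.4° = 20.5·2.4·0.3322·0.9432 = 15.414 kPa
FS = 11.933 / 15.414 = 0.774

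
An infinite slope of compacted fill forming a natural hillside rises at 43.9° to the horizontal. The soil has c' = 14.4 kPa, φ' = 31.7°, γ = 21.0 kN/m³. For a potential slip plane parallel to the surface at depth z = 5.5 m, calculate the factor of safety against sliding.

FS = 0.89

For an infinite slope with a slip plane parallel to the surface (no pore pressure): FS = [c' + γz cos²β tanφ'] / [γz sinβ cosβ].
γz = 21.0·5.5 = 115.50 kN/m²
Numerator = 14.4 + 115.50·cos²43.9°·tan31.7° = 14.4 + 115.50·0.5192·0.6176 = 51.436 kPa
Denominator = 115.50·sin43.9°·cos43.9° = 115.50·0.6934·0.7206 = 57.707 kPa
FS = 51.436 / 57.707 = 0.891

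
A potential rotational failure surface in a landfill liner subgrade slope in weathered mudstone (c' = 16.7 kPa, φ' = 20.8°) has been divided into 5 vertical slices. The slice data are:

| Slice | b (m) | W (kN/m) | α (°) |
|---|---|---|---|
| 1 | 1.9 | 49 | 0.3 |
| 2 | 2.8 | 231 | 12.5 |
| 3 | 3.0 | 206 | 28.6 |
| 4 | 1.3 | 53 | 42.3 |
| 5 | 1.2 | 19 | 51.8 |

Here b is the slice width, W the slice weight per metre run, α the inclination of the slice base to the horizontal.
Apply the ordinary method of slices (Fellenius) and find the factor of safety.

FS = 1.96

Ordinary method of slices: FS = Σ[c'·Δl_i + (W_i cosα_i)·tanφ'] / Σ W_i sinα_i, with Δl_i = b_i / cosα_i.
Slice 1: Δl = 1.9/cos0.3° = 1.900 m; N'_1 = 49·cos0.3° = 49.0; c'Δl = 31.73; W sinα = 0.3
Slice 2: Δl = 2.8/cos12.5° = 2.868 m; N'_2 = 231·cos12.5° = 225.5; c'Δl = 47.90; W sinα = 50.0
Slice 3: Δl = 3.0/cos28.6° = 3.417 m; N'_3 = 206·cos28.6° = 180.9; c'Δl = 57.06; W sinα = 98.6
Slice 4: Δl = 1.3/cos42.3° = 1.758 m; N'_4 = 53·cos42.3° = 39.2; c'Δl = 29.35; W sinα = 35.7
Slice 5: Δl = 1.2/cos51.8° = 1.940 m; N'_5 = 19·cos51.8° = 11.7; c'Δl = 32.41; W sinα = 14.9
Σc'Δl = 198.4 kN/m; ΣN' = 506.3 kN/m; ΣW sinα = 199.5 kN/m
Resisting = 198.4 + 506.3·tan20.8° = 198.4 + 192.3 = 390.8 kN/m
FS = 390.8 / 199.5 = 1.959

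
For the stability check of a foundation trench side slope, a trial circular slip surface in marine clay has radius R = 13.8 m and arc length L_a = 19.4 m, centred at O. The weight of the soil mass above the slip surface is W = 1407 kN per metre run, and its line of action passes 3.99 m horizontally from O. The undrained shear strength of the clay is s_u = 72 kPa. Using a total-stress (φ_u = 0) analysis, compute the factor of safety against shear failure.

FS = 3.43

Taking moments about the centre O, the resisting moment is provided by the undrained shear strength acting along the arc:
M_R = s_u·L_a·R = 72·19.40·13.8 = 19275.8 kN·m/m
M_D = W·d = 1407·3.99 = 5613.9 kN·m/m
FS = M_R / M_D = 19275.8 / 5613.9 = 3.434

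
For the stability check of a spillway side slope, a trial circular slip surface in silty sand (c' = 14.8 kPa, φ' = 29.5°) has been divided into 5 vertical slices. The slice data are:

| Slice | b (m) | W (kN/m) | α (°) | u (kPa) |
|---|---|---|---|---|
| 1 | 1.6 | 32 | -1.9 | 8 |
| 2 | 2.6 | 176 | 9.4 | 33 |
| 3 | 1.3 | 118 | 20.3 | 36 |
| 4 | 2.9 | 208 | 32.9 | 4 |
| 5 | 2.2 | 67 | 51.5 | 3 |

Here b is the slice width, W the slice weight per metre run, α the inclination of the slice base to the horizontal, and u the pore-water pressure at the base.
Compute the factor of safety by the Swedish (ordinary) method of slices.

Ordinary method of slices: FS = Σ[c'·Δl_i + (W_i cosα_i − u_i·Δl_i)·tanφ'] / Σ W_i sinα_i, with Δl_i = b_i / cosα_i.
Slice 1: Δl = 1.6/cos(-1.9°) = 1.601 m; N'_1 = 32·cos(-1.9°) − 8·1.601 = 19.2; c'Δl = 23.69; W sinα = -1.1
Slice 2: Δl = 2.6/cos9.4° = 2.635 m; N'_2 = 176·cos9.4° − 33·2.635 = 86.7; c'Δl = 39.00; W sinα = 28.7
Slice 3: Δl = 1.3/cos20.3° = 1.386 m; N'_3 = 118·cos20.3° − 36·1.386 = 60.8; c'Δl = 20.51; W sinα = 40.9
Slice 4: Δl = 2.9/cos32.9° = 3.454 m; N'_4 = 208·cos32.9° − 4·3.454 = 160.8; c'Δl = 51.12; W sinα = 113.0
Slice 5: Δl = 2.2/cos51.5° = 3.534 m; N'_5 = 67·cos51.5° − 3·3.534 = 31.1; c'Δl = 52.30; W sinα = 52.4
Σc'Δl = 186.6 kN/m; ΣN' = 358.5 kN/m; ΣW sinα = 234.0 kN/m
Resisting = 186.6 + 358.5·tan29.5° = 186.6 + 202.9 = 389.5 kN/m
FS = 389.5 / 234.0 = 1.664

FS = 1.66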